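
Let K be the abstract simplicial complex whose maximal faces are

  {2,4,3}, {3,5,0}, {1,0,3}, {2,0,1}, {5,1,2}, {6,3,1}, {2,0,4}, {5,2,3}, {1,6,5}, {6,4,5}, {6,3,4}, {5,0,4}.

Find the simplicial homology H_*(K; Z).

Order the vertices as 0 < 1 < 2 < 3 < 4 < 5 < 6. Listing each simplex with vertices in this order, K has dimension 2 with simplices:

  0-simplices (7): [0], [1], [2], [3], [4], [5], [6]
  1-simplices (18): [0,1], [0,2], [0,3], [0,4], [0,5], [1,2], [1,3], [1,5], [1,6], [2,3], [2,4], [2,5], [3,4], [3,5], [3,6], [4,5], [4,6], [5,6]
  2-simplices (12): [0,1,2], [0,1,3], [0,2,4], [0,3,5], [0,4,5], [1,2,5], [1,3,6], [1,5,6], [2,3,4], [2,3,5], [3,4,6], [4,5,6]

Hence C_0 ≅ Z^7, C_1 ≅ Z^18, C_2 ≅ Z^12.

Boundary ∂_1: C_1 → C_0 sends each edge [p,q] (with p < q) to q − p. For instance
  ∂[1,5] = [5] − [1].
The 7×18 boundary matrix has rank 6 and Smith normal form diag(1,1,1,1,1,1).

Boundary ∂_2: C_2 → C_1 maps a triangle to the signed sum of its edges. For instance
  ∂[0,1,2] = [1,2] − [0,2] + [0,1],
  ∂[0,4,5] = [4,5] − [0,5] + [0,4].
The 18×12 boundary matrix has rank 12 and Smith normal form diag(1,1,1,1,1,1,1,1,1,1,1,2).

Now H_k = ker ∂_k / im ∂_{k+1}, so:

  H_0: rank C_0 − rank ∂_1 = 7 − 6 = 1, and the invariant factors of ∂_1 are all 1, so H_0 = Z.
  H_1: rank ker ∂_1 − rank ∂_2 = (18 − 6) − 12 = 0, and ∂_2 has invariant factor 2 > 1, so H_1 = Z/2.
  H_2: rank ker ∂_2 − rank ∂_3 = (12 − 12) − 0 = 0, and there is no ∂_3, so H_2 = 0.

As a check, the Euler characteristic is 7 − 18 + 12 = 1, which agrees with 1 − 0 + 0 = 1.

H_0 = Z,  H_1 = Z/2,  H_2 = 0.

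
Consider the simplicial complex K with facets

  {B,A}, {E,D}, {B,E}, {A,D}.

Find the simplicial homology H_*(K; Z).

H_0 ≅ Z,  H_1 ≅ Z.

Fix the vertex order A < B < D < E and write every simplex with vertices in increasing order. Then dim K = 1 and the simplices of K are:

  0-simplices (4): A, B, D, E
  1-simplices (4): AB, AD, BE, DE

Hence C_0 ≅ Z^4, C_1 ≅ Z^4.

Boundary ∂_1: C_1 → C_0 is given by ∂[p,q] = [q] − [p].
The resulting 4×4 matrix has rank 3, and its Smith normal form has invariant factors (1,1,1).

Reading off H_k = ker ∂_k / im ∂_{k+1}:

  H_0: rank C_0 − rank ∂_1 = 4 − 3 = 1, and the invariant factors of ∂_1 are all 1, so H_0 ≅ Z.
  H_1: rank ker ∂_1 − rank ∂_2 = (4 − 3) − 0 = 1, and there is no ∂_2, so H_1 ≅ Z.

As a check, the Euler characteristic is 4 − 4 = 0, which agrees with 1 − 1 = 0.
(K is a triangulation of the circle S^1.)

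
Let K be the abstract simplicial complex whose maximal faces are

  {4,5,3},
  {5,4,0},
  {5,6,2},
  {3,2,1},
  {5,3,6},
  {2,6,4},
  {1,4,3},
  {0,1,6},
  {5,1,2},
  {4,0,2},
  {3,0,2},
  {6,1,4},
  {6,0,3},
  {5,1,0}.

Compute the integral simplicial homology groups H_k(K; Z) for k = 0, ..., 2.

K has 7 vertices, 21 edges, 14 triangles.
rank ∂_0 = 0, rank ∂_1 = 6 ⇒ b_0 = 7 − 0 − 6 = 1; all invariant factors of ∂_1 are 1 so no torsion. So H_0 = Z.
rank ∂_1 = 6, rank ∂_2 = 13 ⇒ b_1 = 21 − 6 − 13 = 2; all invariant factors of ∂_2 are 1 so no torsion. So H_1 = Z^2.
rank ∂_2 = 13, rank ∂_3 = 0 ⇒ b_2 = 14 − 13 − 0 = 1. So H_2 = Z.

H_0 = Z,  H_1 = Z^2,  H_2 = Z.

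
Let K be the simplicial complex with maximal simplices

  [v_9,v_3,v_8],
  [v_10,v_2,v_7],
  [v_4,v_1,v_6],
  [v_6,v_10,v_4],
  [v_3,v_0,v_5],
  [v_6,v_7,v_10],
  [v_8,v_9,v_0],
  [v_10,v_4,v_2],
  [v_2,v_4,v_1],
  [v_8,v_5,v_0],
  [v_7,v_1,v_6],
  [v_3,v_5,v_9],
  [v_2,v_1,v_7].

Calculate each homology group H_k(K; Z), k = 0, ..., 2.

H_0 = Z^2,  H_1 = Z,  H_2 = Z.

We work with the vertex ordering v_0 < v_1 < v_2 < v_3 < v_4 < v_5 < v_6 < v_7 < v_8 < v_9 < v_10. The simplices of K, each written with vertices in increasing order, are:

  0-simplices (11): [v_0], [v_1], [v_2], [v_3], [v_4], [v_5], [v_6], [v_7], [v_8], [v_9], [v_10]
  1-simplices (22): (22 of them)
  2-simplices (13): (13 of them)

giving chain groups C_0 ≅ Z^11, C_1 ≅ Z^22, C_2 ≅ Z^13.

The boundary map ∂_1: C_1 → C_0 is given by ∂[p,q] = [q] − [p].
This gives a 11×22 integer matrix of rank 9; reducing to Smith normal form yields diagonal entries (1,1,1,1,1,1,1,1,1).

The boundary map ∂_2: C_2 → C_1 maps a triangle to the signed sum of its edges. For instance
  ∂[v_0,v_8,v_9] = [v_8,v_9] − [v_0,v_9] + [v_0,v_8],
  ∂[v_1,v_2,v_4] = [v_2,v_4] − [v_1,v_4] + [v_1,v_2].
This gives a 22×13 integer matrix of rank 12; reducing to Smith normal form yields diagonal entries (1,1,1,1,1,1,1,1,1,1,1,1).

Computing H_k = (kernel of ∂_k) / (image of ∂_{k+1}):

  H_0: rank C_0 − rank ∂_1 = 11 − 9 = 2, and the invariant factors of ∂_1 are all 1, so H_0 ≅ Z^2.
  H_1: rank ker ∂_1 − rank ∂_2 = (22 − 9) − 12 = 1, and the invariant factors of ∂_2 are all 1, so H_1 ≅ Z.
  H_2: rank ker ∂_2 − rank ∂_3 = (13 − 12) − 0 = 1, and there is no ∂_3, so H_2 ≅ Z.

(K is a triangulation of the disjoint union of the Möbius band and the 2-sphere S^2.)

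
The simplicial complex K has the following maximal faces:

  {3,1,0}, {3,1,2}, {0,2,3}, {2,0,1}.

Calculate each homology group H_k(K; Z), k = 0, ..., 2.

We work with the vertex ordering 0 < 1 < 2 < 3. The simplices of K, each written with vertices in increasing order, are:

  0-simplices (4): [0], [1], [2], [3]
  1-simplices (6): [0,1], [0,2], [0,3], [1,2], [1,3], [2,3]
  2-simplices (4): [0,1,2], [0,1,3], [0,2,3], [1,2,3]

so the chain groups are C_0 ≅ Z^4, C_1 ≅ Z^6, C_2 ≅ Z^4.

The boundary map ∂_1: C_1 → C_0 maps an edge to its endpoints' difference, ∂[p,q] = q − p. For instance
  ∂[2,3] = [3] − [2].
The resulting 4×6 matrix has rank 3, and its Smith normal form has invariant factors (1,1,1).

The boundary map ∂_2: C_2 → C_1 acts by ∂[p,q,r] = [q,r] − [p,r] + [p,q]. For instance
  ∂[0,1,3] = [1,3] − [0,3] + [0,1],
  ∂[1,2,3] = [2,3] − [1,3] + [1,2].
This gives a 6×4 integer matrix of rank 3; reducing to Smith normal form yields diagonal entries (1,1,1).

From H_k ≅ ker(∂_k) / im(∂_{k+1}) we obtain:

  H_0: rank C_0 − rank ∂_1 = 4 − 3 = 1, and the invariant factors of ∂_1 are all 1, so H_0 ≅ Z.
  H_1: rank ker ∂_1 − rank ∂_2 = (6 − 3) − 3 = 0, and the invariant factors of ∂_2 are all 1, so H_1 ≅ 0.
  H_2: rank ker ∂_2 − rank ∂_3 = (4 − 3) − 0 = 1, and there is no ∂_3, so H_2 ≅ Z.

H_0 ≅ Z,  H_1 = 0,  H_2 ≅ Z.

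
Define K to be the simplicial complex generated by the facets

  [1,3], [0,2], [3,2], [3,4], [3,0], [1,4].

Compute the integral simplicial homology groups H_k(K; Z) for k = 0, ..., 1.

We work with the vertex ordering 0 < 1 < 2 < 3 < 4. The simplices of K, each written with vertices in increasing order, are:

  0-simplices (5): [0], [1], [2], [3], [4]
  1-simplices (6): [0,2], [0,3], [1,3], [1,4], [2,3], [3,4]

Hence C_0 ≅ Z^5, C_1 ≅ Z^6.

The boundary map ∂_1: C_1 → C_0 sends each edge [p,q] (with p < q) to q − p. For instance
  ∂[3,4] = [4] − [3].
As a 5×6 matrix over Z this has rank 4, with invariant factors (1,1,1,1).

Now H_k = ker ∂_k / im ∂_{k+1}, so:

  H_0: rank C_0 − rank ∂_1 = 5 − 4 = 1, and the invariant factors of ∂_1 are all 1, so H_0 ≅ Z.
  H_1: rank ker ∂_1 − rank ∂_2 = (6 − 4) − 0 = 2, and there is no ∂_2, so H_1 ≅ Z^2.

H_0 = Z,  H_1 = Z^2.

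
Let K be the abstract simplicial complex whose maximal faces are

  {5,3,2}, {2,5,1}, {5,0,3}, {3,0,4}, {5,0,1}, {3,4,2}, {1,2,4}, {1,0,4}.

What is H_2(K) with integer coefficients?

H_2 = Z.

We work with the vertex ordering 0 < 1 < 2 < 3 < 4 < 5. The simplices of K, each written with vertices in increasing order, are:

  0-simplices (6): [0], [1], [2], [3], [4], [5]
  1-simplices (12): [0,1], [0,3], [0,4], [0,5], [1,2], [1,4], [1,5], [2,3], [2,4], [2,5], [3,4], [3,5]
  2-simplices (8): [0,1,4], [0,1,5], [0,3,4], [0,3,5], [1,2,4], [1,2,5], [2,3,4], [2,3,5]

so the chain groups are C_0 ≅ Z^6, C_1 ≅ Z^12, C_2 ≅ Z^8.

The boundary map ∂_1: C_1 → C_0 sends each edge [p,q] (with p < q) to q − p. For instance
  ∂[3,4] = [4] − [3].
The 6×12 boundary matrix has rank 5 and Smith normal form diag(1,1,1,1,1).

∂_2: C_2 → C_1 maps a triangle to the signed sum of its edges. For instance
  ∂[1,2,5] = [2,5] − [1,5] + [1,2],
  ∂[0,3,5] = [3,5] − [0,5] + [0,3].
The resulting 12×8 matrix has rank 7, and its Smith normal form has invariant factors (1,1,1,1,1,1,1).

From H_k ≅ ker(∂_k) / im(∂_{k+1}) we obtain:

  H_2: rank ker ∂_2 − rank ∂_3 = (8 − 7) − 0 = 1, and there is no ∂_3, so H_2 = Z.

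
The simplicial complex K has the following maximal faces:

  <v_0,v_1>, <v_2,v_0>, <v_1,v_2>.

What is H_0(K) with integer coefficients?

Take the total order v_0 < v_1 < v_2 on the vertex set. Then K (dimension 1) consists of the simplices:

  0-simplices (3): [v_0], [v_1], [v_2]
  1-simplices (3): [v_0,v_1], [v_0,v_2], [v_1,v_2]

giving chain groups C_0 ≅ Z^3, C_1 ≅ Z^3.

∂_1: C_1 → C_0 sends each edge [p,q] (with p < q) to q − p.
As a 3×3 matrix over Z this has rank 2, with invariant factors (1,1).

Reading off H_k = ker ∂_k / im ∂_{k+1}:

  H_0: rank C_0 − rank ∂_1 = 3 − 2 = 1, and the invariant factors of ∂_1 are all 1, so H_0 = Z.

(K is a triangulation of the circle S^1.)

H_0 ≅ Z.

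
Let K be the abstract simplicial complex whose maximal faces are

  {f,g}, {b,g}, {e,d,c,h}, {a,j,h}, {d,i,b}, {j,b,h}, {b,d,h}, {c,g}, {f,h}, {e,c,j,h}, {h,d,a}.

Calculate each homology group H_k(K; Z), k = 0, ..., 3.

K has 10 vertices, 21 edges, 12 triangles, 2 3-simplices.
rank ∂_0 = 0, rank ∂_1 = 9 ⇒ b_0 = 10 − 0 − 9 = 1; all invariant factors of ∂_1 are 1 so no torsion. So H_0 = Z.
rank ∂_1 = 9, rank ∂_2 = 10 ⇒ b_1 = 21 − 9 − 10 = 2; all invariant factors of ∂_2 are 1 so no torsion. So H_1 = Z^2.
rank ∂_2 = 10, rank ∂_3 = 2 ⇒ b_2 = 12 − 10 − 2 = 0; all invariant factors of ∂_3 are 1 so no torsion. So H_2 = 0.
rank ∂_3 = 2, rank ∂_4 = 0 ⇒ b_3 = 2 − 2 − 0 = 0. So H_3 = 0.

H_0 = Z,  H_1 = Z^2,  H_2 = 0,  H_3 = 0.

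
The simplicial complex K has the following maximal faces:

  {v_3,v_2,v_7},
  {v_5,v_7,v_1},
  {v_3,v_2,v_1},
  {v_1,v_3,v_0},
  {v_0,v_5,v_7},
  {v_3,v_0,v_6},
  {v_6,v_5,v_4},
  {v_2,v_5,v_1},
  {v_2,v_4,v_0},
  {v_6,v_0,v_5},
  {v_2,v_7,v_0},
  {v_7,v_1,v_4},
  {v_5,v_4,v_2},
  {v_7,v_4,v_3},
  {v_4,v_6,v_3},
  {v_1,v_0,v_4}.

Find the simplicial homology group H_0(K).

K has 8 vertices, 24 edges, 16 triangles.
rank ∂_0 = 0, rank ∂_1 = 7 ⇒ b_0 = 8 − 0 − 7 = 1; all invariant factors of ∂_1 are 1 so no torsion. So H_0 = Z.

H_0 ≅ Z.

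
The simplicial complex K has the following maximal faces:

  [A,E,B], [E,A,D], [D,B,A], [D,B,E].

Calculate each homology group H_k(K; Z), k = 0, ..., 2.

H_0 = Z,  H_1 = 0,  H_2 = Z.

Order the vertices as A < B < D < E. Listing each simplex with vertices in this order, K has dimension 2 with simplices:

  0-simplices (4): A, B, D, E
  1-simplices (6): AB, AD, AE, BD, BE, DE
  2-simplices (4): ABD, ABE, ADE, BDE

Hence C_0 ≅ Z^4, C_1 ≅ Z^6, C_2 ≅ Z^4.

∂_1: C_1 → C_0 sends each edge [p,q] (with p < q) to q − p. For instance
  ∂DE = E − D.
This gives a 4×6 integer matrix of rank 3; reducing to Smith normal form yields diagonal entries (1,1,1).

The boundary map ∂_2: C_2 → C_1 maps a triangle to the signed sum of its edges. For instance
  ∂ADE = DE − AE + AD,
  ∂ABE = BE − AE + AB.
This gives a 6×4 integer matrix of rank 3; reducing to Smith normal form yields diagonal entries (1,1,1).

Reading off H_k = ker ∂_k / im ∂_{k+1}:

  H_0: rank C_0 − rank ∂_1 = 4 − 3 = 1, and the invariant factors of ∂_1 are all 1, so H_0 ≅ Z.
  H_1: rank ker ∂_1 − rank ∂_2 = (6 − 3) − 3 = 0, and the invariant factors of ∂_2 are all 1, so H_1 ≅ 0.
  H_2: rank ker ∂_2 − rank ∂_3 = (4 − 3) − 0 = 1, and there is no ∂_3, so H_2 ≅ Z.

As a check, the Euler characteristic is 4 − 6 + 4 = 2, which agrees with 1 − 0 + 1 = 2.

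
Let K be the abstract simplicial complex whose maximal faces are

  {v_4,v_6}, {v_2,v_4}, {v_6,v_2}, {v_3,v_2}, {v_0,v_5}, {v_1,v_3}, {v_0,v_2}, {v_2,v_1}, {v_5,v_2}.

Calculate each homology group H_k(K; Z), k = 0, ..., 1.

Order the vertices as v_0 < v_1 < v_2 < v_3 < v_4 < v_5 < v_6. Listing each simplex with vertices in this order, K has dimension 1 with simplices:

  0-simplices (7): [v_0], [v_1], [v_2], [v_3], [v_4], [v_5], [v_6]
  1-simplices (9): [v_0,v_2], [v_0,v_5], [v_1,v_2], [v_1,v_3], [v_2,v_3], [v_2,v_4], [v_2,v_5], [v_2,v_6], [v_4,v_6]

Hence C_0 ≅ Z^7, C_1 ≅ Z^9.

∂_1: C_1 → C_0 is given by ∂[p,q] = [q] − [p]. For instance
  ∂[v_2,v_3] = [v_3] − [v_2].
The 7×9 boundary matrix has rank 6 and Smith normal form diag(1,1,1,1,1,1).

Reading off H_k = ker ∂_k / im ∂_{k+1}:

  H_0: rank C_0 − rank ∂_1 = 7 − 6 = 1, and the invariant factors of ∂_1 are all 1, so H_0 = Z.
  H_1: rank ker ∂_1 − rank ∂_2 = (9 − 6) − 0 = 3, and there is no ∂_2, so H_1 = Z^3.

H_0 ≅ Z,  H_1 ≅ Z^3.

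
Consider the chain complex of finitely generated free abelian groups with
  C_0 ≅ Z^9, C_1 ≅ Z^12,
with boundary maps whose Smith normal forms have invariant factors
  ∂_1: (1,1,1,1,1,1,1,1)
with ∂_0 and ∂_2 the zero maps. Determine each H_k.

H_0: b_0 = 9 − 0 − 8 = 1; torsion from ∂_1 factors > 1: none. So H_0 = Z.
H_1: b_1 = 12 − 8 − 0 = 4; torsion from ∂_2 factors > 1: none. So H_1 = Z^4.

H_0 = Z,  H_1 = Z^4.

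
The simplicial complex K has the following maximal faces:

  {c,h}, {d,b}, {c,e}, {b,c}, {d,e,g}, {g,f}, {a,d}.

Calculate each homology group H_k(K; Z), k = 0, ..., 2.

H_0 ≅ Z,  H_1 ≅ Z,  H_2 = 0.

Take the total order a < b < c < d < e < f < g < h on the vertex set. Then K (dimension 2) consists of the simplices:

  0-simplices (8): a, b, c, d, e, f, g, h
  1-simplices (9): ad, bc, bd, ce, ch, de, dg, eg, fg
  2-simplices (1): deg

so the chain groups are C_0 ≅ Z^8, C_1 ≅ Z^9, C_2 ≅ Z^1.

Boundary ∂_1: C_1 → C_0 sends each edge [p,q] (with p < q) to q − p. For instance
  ∂ce = e − c.
As a 8×9 matrix over Z this has rank 7, with invariant factors (1,1,1,1,1,1,1).

Boundary ∂_2: C_2 → C_1 maps a triangle to the signed sum of its edges. For instance
  ∂deg = eg − dg + de.
This gives a 9×1 integer matrix of rank 1; reducing to Smith normal form yields diagonal entries (1).

Reading off H_k = ker ∂_k / im ∂_{k+1}:

  H_0: rank C_0 − rank ∂_1 = 8 − 7 = 1, and the invariant factors of ∂_1 are all 1, so H_0 = Z.
  H_1: rank ker ∂_1 − rank ∂_2 = (9 − 7) − 1 = 1, and the invariant factors of ∂_2 are all 1, so H_1 = Z.
  H_2: rank ker ∂_2 − rank ∂_3 = (1 − 1) − 0 = 0, and there is no ∂_3, so H_2 = 0.

As a check, the Euler characteristic is 8 − 9 + 1 = 0, which agrees with 1 − 1 + 0 = 0.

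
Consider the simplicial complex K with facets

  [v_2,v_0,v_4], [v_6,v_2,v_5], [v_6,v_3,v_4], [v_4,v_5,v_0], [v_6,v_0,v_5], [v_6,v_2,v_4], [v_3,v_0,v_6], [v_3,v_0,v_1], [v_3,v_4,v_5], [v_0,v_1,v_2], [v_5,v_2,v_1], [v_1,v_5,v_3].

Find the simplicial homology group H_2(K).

We work with the vertex ordering v_0 < v_1 < v_2 < v_3 < v_4 < v_5 < v_6. The simplices of K, each written with vertices in increasing order, are:

  0-simplices (7): [v_0], [v_1], [v_2], [v_3], [v_4], [v_5], [v_6]
  1-simplices (18): (18 of them)
  2-simplices (12): (12 of them)

Hence C_0 ≅ Z^7, C_1 ≅ Z^18, C_2 ≅ Z^12.

Boundary ∂_1: C_1 → C_0 is given by ∂[p,q] = [q] − [p].
This gives a 7×18 integer matrix of rank 6; reducing to Smith normal form yields diagonal entries (1,1,1,1,1,1).

The boundary map ∂_2: C_2 → C_1 acts by ∂[p,q,r] = [q,r] − [p,r] + [p,q]. For instance
  ∂[v_2,v_5,v_6] = [v_5,v_6] − [v_2,v_6] + [v_2,v_5],
  ∂[v_1,v_2,v_5] = [v_2,v_5] − [v_1,v_5] + [v_1,v_2].
The resulting 18×12 matrix has rank 12, and its Smith normal form has invariant factors (1,1,1,1,1,1,1,1,1,1,1,2).

Computing H_k = (kernel of ∂_k) / (image of ∂_{k+1}):

  H_2: rank ker ∂_2 − rank ∂_3 = (12 − 12) − 0 = 0, and there is no ∂_3, so H_2 ≅ 0.

(K is a triangulation of the real projective plane RP^2.)

H_2 ≅ 0.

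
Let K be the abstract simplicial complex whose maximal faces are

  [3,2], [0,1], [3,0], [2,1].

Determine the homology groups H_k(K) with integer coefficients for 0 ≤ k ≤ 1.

H_0 ≅ Z,  H_1 ≅ Z.

Order the vertices as 0 < 1 < 2 < 3. Listing each simplex with vertices in this order, K has dimension 1 with simplices:

  0-simplices (4): [0], [1], [2], [3]
  1-simplices (4): [0,1], [0,3], [1,2], [2,3]

Hence C_0 ≅ Z^4, C_1 ≅ Z^4.

Boundary ∂_1: C_1 → C_0 sends each edge [p,q] (with p < q) to q − p.
As a 4×4 matrix over Z this has rank 3, with invariant factors (1,1,1).

Reading off H_k = ker ∂_k / im ∂_{k+1}:

  H_0: rank C_0 − rank ∂_1 = 4 − 3 = 1, and the invariant factors of ∂_1 are all 1, so H_0 = Z.
  H_1: rank ker ∂_1 − rank ∂_2 = (4 − 3) − 0 = 1, and there is no ∂_2, so H_1 = Z.

(K is a triangulation of the circle S^1.)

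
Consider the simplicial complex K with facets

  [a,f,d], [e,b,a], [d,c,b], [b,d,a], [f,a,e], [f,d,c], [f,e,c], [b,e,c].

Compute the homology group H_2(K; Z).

H_2 = Z.

Order the vertices as a < b < c < d < e < f. Listing each simplex with vertices in this order, K has dimension 2 with simplices:

  0-simplices (6): a, b, c, d, e, f
  1-simplices (12): ab, ad, ae, af, bc, bd, be, cd, ce, cf, df, ef
  2-simplices (8): abd, abe, adf, aef, bcd, bce, cdf, cef

giving chain groups C_0 ≅ Z^6, C_1 ≅ Z^12, C_2 ≅ Z^8.

∂_1: C_1 → C_0 is given by ∂[p,q] = [q] − [p].
The resulting 6×12 matrix has rank 5, and its Smith normal form has invariant factors (1,1,1,1,1).

∂_2: C_2 → C_1 sends each 2-simplex [p,q,r] to [q,r] − [p,r] + [p,q]. For instance
  ∂bcd = cd − bd + bc,
  ∂bce = ce − be + bc.
The 12×8 boundary matrix has rank 7 and Smith normal form diag(1,1,1,1,1,1,1).

From H_k ≅ ker(∂_k) / im(∂_{k+1}) we obtain:

  H_2: rank ker ∂_2 − rank ∂_3 = (8 − 7) − 0 = 1, and there is no ∂_3, so H_2 ≅ Z.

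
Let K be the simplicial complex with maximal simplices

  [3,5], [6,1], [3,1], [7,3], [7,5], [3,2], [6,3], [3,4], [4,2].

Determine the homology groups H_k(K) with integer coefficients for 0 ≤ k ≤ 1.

Order the vertices as 1 < 2 < 3 < 4 < 5 < 6 < 7. Listing each simplex with vertices in this order, K has dimension 1 with simplices:

  0-simplices (7): [1], [2], [3], [4], [5], [6], [7]
  1-simplices (9): [1,3], [1,6], [2,3], [2,4], [3,4], [3,5], [3,6], [3,7], [5,7]

giving chain groups C_0 ≅ Z^7, C_1 ≅ Z^9.

The boundary map ∂_1: C_1 → C_0 sends each edge [p,q] (with p < q) to q − p. For instance
  ∂[1,6] = [6] − [1].
The resulting 7×9 matrix has rank 6, and its Smith normal form has invariant factors (1,1,1,1,1,1).

Now H_k = ker ∂_k / im ∂_{k+1}, so:

  H_0: rank C_0 − rank ∂_1 = 7 − 6 = 1, and the invariant factors of ∂_1 are all 1, so H_0 = Z.
  H_1: rank ker ∂_1 − rank ∂_2 = (9 − 6) − 0 = 3, and there is no ∂_2, so H_1 = Z^3.

As a check, the Euler characteristic is 7 − 9 = -2, which agrees with 1 − 3 = -2.
(K is a triangulation of a wedge of 3 circles.)

H_0 ≅ Z,  H_1 ≅ Z^3.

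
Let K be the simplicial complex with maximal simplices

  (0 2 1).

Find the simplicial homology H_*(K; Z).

We work with the vertex ordering 0 < 1 < 2. The simplices of K, each written with vertices in increasing order, are:

  0-simplices (3): [0], [1], [2]
  1-simplices (3): [0,1], [0,2], [1,2]
  2-simplices (1): [0,1,2]

giving chain groups C_0 ≅ Z^3, C_1 ≅ Z^3, C_2 ≅ Z^1.

Boundary ∂_1: C_1 → C_0 is given by ∂[p,q] = [q] − [p]. For instance
  ∂[0,1] = [1] − [0].
This gives a 3×3 integer matrix of rank 2; reducing to Smith normal form yields diagonal entries (1,1).

Boundary ∂_2: C_2 → C_1 sends each 2-simplex [p,q,r] to [q,r] − [p,r] + [p,q]. For instance
  ∂[0,1,2] = [1,2] − [0,2] + [0,1].
This gives a 3×1 integer matrix of rank 1; reducing to Smith normal form yields diagonal entries (1).

Reading off H_k = ker ∂_k / im ∂_{k+1}:

  H_0: rank C_0 − rank ∂_1 = 3 − 2 = 1, and the invariant factors of ∂_1 are all 1, so H_0 = Z.
  H_1: rank ker ∂_1 − rank ∂_2 = (3 − 2) − 1 = 0, and the invariant factors of ∂_2 are all 1, so H_1 = 0.
  H_2: rank ker ∂_2 − rank ∂_3 = (1 − 1) − 0 = 0, and there is no ∂_3, so H_2 = 0.

As a check, the Euler characteristic is 3 − 3 + 1 = 1, which agrees with 1 − 0 + 0 = 1.

H_0 ≅ Z,  H_1 = 0,  H_2 = 0.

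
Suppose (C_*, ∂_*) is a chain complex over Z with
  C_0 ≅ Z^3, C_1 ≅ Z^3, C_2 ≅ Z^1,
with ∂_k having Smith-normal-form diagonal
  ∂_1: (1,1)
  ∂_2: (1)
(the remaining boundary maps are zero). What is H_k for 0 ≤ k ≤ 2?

H_0: b_0 = 3 − 0 − 2 = 1; torsion from ∂_1 factors > 1: none. So H_0 ≅ Z.
H_1: b_1 = 3 − 2 − 1 = 0; torsion from ∂_2 factors > 1: none. So H_1 ≅ 0.
H_2: b_2 = 1 − 1 − 0 = 0; torsion from ∂_3 factors > 1: none. So H_2 ≅ 0.

H_0 ≅ Z,  H_1 = 0,  H_2 = 0.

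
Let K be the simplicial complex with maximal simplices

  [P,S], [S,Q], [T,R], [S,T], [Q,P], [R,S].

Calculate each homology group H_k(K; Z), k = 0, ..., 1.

H_0 = Z,  H_1 = Z^2.

Order the vertices as P < Q < R < S < T. Listing each simplex with vertices in this order, K has dimension 1 with simplices:

  0-simplices (5): P, Q, R, S, T
  1-simplices (6): PQ, PS, QS, RS, RT, ST

Hence C_0 ≅ Z^5, C_1 ≅ Z^6.

Boundary ∂_1: C_1 → C_0 is given by ∂[p,q] = [q] − [p]. For instance
  ∂ST = T − S.
The 5×6 boundary matrix has rank 4 and Smith normal form diag(1,1,1,1).

Computing H_k = (kernel of ∂_k) / (image of ∂_{k+1}):

  H_0: rank C_0 − rank ∂_1 = 5 − 4 = 1, and the invariant factors of ∂_1 are all 1, so H_0 = Z.
  H_1: rank ker ∂_1 − rank ∂_2 = (6 − 4) − 0 = 2, and there is no ∂_2, so H_1 = Z^2.

As a check, the Euler characteristic is 5 − 6 = -1, which agrees with 1 − 2 = -1.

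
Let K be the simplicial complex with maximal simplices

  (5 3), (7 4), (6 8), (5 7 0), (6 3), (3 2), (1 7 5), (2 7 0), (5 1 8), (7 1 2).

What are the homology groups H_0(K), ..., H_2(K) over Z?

H_0 = Z,  H_1 = Z^2,  H_2 = 0.

Order the vertices as 0 < 1 < 2 < 3 < 4 < 5 < 6 < 7 < 8. Listing each simplex with vertices in this order, K has dimension 2 with simplices:

  0-simplices (9): [0], [1], [2], [3], [4], [5], [6], [7], [8]
  1-simplices (15): [0,2], [0,5], [0,7], [1,2], [1,5], [1,7], [1,8], [2,3], [2,7], [3,5], [3,6], [4,7], [5,7], [5,8], [6,8]
  2-simplices (5): [0,2,7], [0,5,7], [1,2,7], [1,5,7], [1,5,8]

giving chain groups C_0 ≅ Z^9, C_1 ≅ Z^15, C_2 ≅ Z^5.

The boundary map ∂_1: C_1 → C_0 sends each edge [p,q] (with p < q) to q − p. For instance
  ∂[0,7] = [7] − [0].
The resulting 9×15 matrix has rank 8, and its Smith normal form has invariant factors (1,1,1,1,1,1,1,1).

Boundary ∂_2: C_2 → C_1 maps a triangle to the signed sum of its edges. For instance
  ∂[1,2,7] = [2,7] − [1,7] + [1,2],
  ∂[0,2,7] = [2,7] − [0,7] + [0,2].
The resulting 15×5 matrix has rank 5, and its Smith normal form has invariant factors (1,1,1,1,1).

Reading off H_k = ker ∂_k / im ∂_{k+1}:

  H_0: rank C_0 − rank ∂_1 = 9 − 8 = 1, and the invariant factors of ∂_1 are all 1, so H_0 ≅ Z.
  H_1: rank ker ∂_1 − rank ∂_2 = (15 − 8) − 5 = 2, and the invariant factors of ∂_2 are all 1, so H_1 ≅ Z^2.
  H_2: rank ker ∂_2 − rank ∂_3 = (5 − 5) − 0 = 0, and there is no ∂_3, so H_2 ≅ 0.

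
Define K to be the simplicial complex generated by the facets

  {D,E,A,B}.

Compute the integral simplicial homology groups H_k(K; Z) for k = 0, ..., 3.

H_0 = Z,  H_1 = 0,  H_2 = 0,  H_3 = 0.

Fix the vertex order A < B < D < E and write every simplex with vertices in increasing order. Then dim K = 3 and the simplices of K are:

  0-simplices (4): A, B, D, E
  1-simplices (6): AB, AD, AE, BD, BE, DE
  2-simplices (4): ABD, ABE, ADE, BDE
  3-simplices (1): ABDE

so the chain groups are C_0 ≅ Z^4, C_1 ≅ Z^6, C_2 ≅ Z^4, C_3 ≅ Z^1.

Boundary ∂_1: C_1 → C_0 is given by ∂[p,q] = [q] − [p].
As a 4×6 matrix over Z this has rank 3, with invariant factors (1,1,1).

∂_2: C_2 → C_1 acts by ∂[p,q,r] = [q,r] − [p,r] + [p,q]. For instance
  ∂ABD = BD − AD + AB,
  ∂ADE = DE − AE + AD.
The resulting 6×4 matrix has rank 3, and its Smith normal form has invariant factors (1,1,1).

∂_3: C_3 → C_2 sends each 3-simplex σ to the alternating sum Σ_i (−1)^i (σ with its i-th vertex removed). For instance
  ∂ABDE = BDE − ADE + ABE − ABD.
As a 4×1 matrix over Z this has rank 1, with invariant factors (1).

From H_k ≅ ker(∂_k) / im(∂_{k+1}) we obtain:

  H_0: rank C_0 − rank ∂_1 = 4 − 3 = 1, and the invariant factors of ∂_1 are all 1, so H_0 ≅ Z.
  H_1: rank ker ∂_1 − rank ∂_2 = (6 − 3) − 3 = 0, and the invariant factors of ∂_2 are all 1, so H_1 ≅ 0.
  H_2: rank ker ∂_2 − rank ∂_3 = (4 − 3) − 1 = 0, and the invariant factors of ∂_3 are all 1, so H_2 ≅ 0.
  H_3: rank ker ∂_3 − rank ∂_4 = (1 − 1) − 0 = 0, and there is no ∂_4, so H_3 ≅ 0.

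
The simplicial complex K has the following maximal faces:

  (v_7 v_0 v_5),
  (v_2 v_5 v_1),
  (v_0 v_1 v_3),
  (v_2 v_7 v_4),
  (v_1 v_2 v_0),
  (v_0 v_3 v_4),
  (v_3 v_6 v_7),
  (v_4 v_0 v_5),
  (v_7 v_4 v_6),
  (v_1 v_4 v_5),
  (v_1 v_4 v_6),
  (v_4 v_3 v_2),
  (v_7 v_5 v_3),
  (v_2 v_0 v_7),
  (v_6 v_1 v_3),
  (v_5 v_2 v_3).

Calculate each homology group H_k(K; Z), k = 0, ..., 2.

H_0 ≅ Z,  H_1 ≅ Z^2,  H_2 ≅ Z.

We work with the vertex ordering v_0 < v_1 < v_2 < v_3 < v_4 < v_5 < v_6 < v_7. The simplices of K, each written with vertices in increasing order, are:

  0-simplices (8): [v_0], [v_1], [v_2], [v_3], [v_4], [v_5], [v_6], [v_7]
  1-simplices (24): (24 of them)
  2-simplices (16): (16 of them)

so the chain groups are C_0 ≅ Z^8, C_1 ≅ Z^24, C_2 ≅ Z^16.

∂_1: C_1 → C_0 maps an edge to its endpoints' difference, ∂[p,q] = q − p.
As a 8×24 matrix over Z this has rank 7, with invariant factors (1,1,1,1,1,1,1).

The boundary map ∂_2: C_2 → C_1 acts by ∂[p,q,r] = [q,r] − [p,r] + [p,q]. For instance
  ∂[v_0,v_5,v_7] = [v_5,v_7] − [v_0,v_7] + [v_0,v_5],
  ∂[v_0,v_2,v_7] = [v_2,v_7] − [v_0,v_7] + [v_0,v_2].
As a 24×16 matrix over Z this has rank 15, with invariant factors (1,1,1,1,1,1,1,1,1,1,1,1,1,1,1).

Reading off H_k = ker ∂_k / im ∂_{k+1}:

  H_0: rank C_0 − rank ∂_1 = 8 − 7 = 1, and the invariant factors of ∂_1 are all 1, so H_0 = Z.
  H_1: rank ker ∂_1 − rank ∂_2 = (24 − 7) − 15 = 2, and the invariant factors of ∂_2 are all 1, so H_1 = Z^2.
  H_2: rank ker ∂_2 − rank ∂_3 = (16 − 15) − 0 = 1, and there is no ∂_3, so H_2 = Z.

(K is a triangulation of the torus T^2.)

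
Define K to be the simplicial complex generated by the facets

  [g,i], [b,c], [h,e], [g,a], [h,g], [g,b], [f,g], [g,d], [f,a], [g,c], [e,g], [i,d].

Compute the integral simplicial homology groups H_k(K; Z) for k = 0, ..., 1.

H_0 = Z,  H_1 = Z^4.

K has 9 vertices, 12 edges.
rank ∂_0 = 0, rank ∂_1 = 8 ⇒ b_0 = 9 − 0 − 8 = 1; all invariant factors of ∂_1 are 1 so no torsion. So H_0 = Z.
rank ∂_1 = 8, rank ∂_2 = 0 ⇒ b_1 = 12 − 8 − 0 = 4. So H_1 = Z^4.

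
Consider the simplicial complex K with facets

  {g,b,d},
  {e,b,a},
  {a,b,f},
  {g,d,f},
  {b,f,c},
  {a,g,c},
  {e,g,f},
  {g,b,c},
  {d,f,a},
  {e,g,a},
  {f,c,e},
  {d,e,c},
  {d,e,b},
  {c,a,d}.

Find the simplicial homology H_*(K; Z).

H_0 = Z,  H_1 = Z^2,  H_2 = Z.

Fix the vertex order a < b < c < d < e < f < g and write every simplex with vertices in increasing order. Then dim K = 2 and the simplices of K are:

  0-simplices (7): a, b, c, d, e, f, g
  1-simplices (21): ab, ac, ad, ae, af, ag, bc, bd, be, bf, bg, cd, ce, cf, cg, de, df, dg, ef, eg, fg
  2-simplices (14): abe, abf, acd, acg, adf, aeg, bcf, bcg, bde, bdg, cde, cef, dfg, efg

Hence C_0 ≅ Z^7, C_1 ≅ Z^21, C_2 ≅ Z^14.

The boundary map ∂_1: C_1 → C_0 sends each edge [p,q] (with p < q) to q − p. For instance
  ∂ef = f − e.
The 7×21 boundary matrix has rank 6 and Smith normal form diag(1,1,1,1,1,1).

The boundary map ∂_2: C_2 → C_1 acts by ∂[p,q,r] = [q,r] − [p,r] + [p,q]. For instance
  ∂adf = df − af + ad,
  ∂bcf = cf − bf + bc.
As a 21×14 matrix over Z this has rank 13, with invariant factors (1,1,1,1,1,1,1,1,1,1,1,1,1).

Reading off H_k = ker ∂_k / im ∂_{k+1}:

  H_0: rank C_0 − rank ∂_1 = 7 − 6 = 1, and the invariant factors of ∂_1 are all 1, so H_0 = Z.
  H_1: rank ker ∂_1 − rank ∂_2 = (21 − 6) − 13 = 2, and the invariant factors of ∂_2 are all 1, so H_1 = Z^2.
  H_2: rank ker ∂_2 − rank ∂_3 = (14 − 13) − 0 = 1, and there is no ∂_3, so H_2 = Z.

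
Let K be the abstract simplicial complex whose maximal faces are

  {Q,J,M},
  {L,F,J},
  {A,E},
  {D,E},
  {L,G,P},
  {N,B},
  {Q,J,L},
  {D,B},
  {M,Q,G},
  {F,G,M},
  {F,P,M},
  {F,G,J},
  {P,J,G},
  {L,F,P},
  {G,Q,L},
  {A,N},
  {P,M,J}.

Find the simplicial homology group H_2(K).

H_2 = 0.

Fix the vertex order A < B < D < E < F < G < J < L < M < N < P < Q and write every simplex with vertices in increasing order. Then dim K = 2 and the simplices of K are:

  0-simplices (12): A, B, D, E, F, G, J, L, M, N, P, Q
  1-simplices (23): AE, AN, BD, BN, DE, FG, FJ, FL, FM, FP, GJ, GL, GM, GP, GQ, JL, JM, JP, JQ, LP, LQ, MP, MQ
  2-simplices (12): FGJ, FGM, FJL, FLP, FMP, GJP, GLP, GLQ, GMQ, JLQ, JMP, JMQ

Hence C_0 ≅ Z^12, C_1 ≅ Z^23, C_2 ≅ Z^12.

∂_1: C_1 → C_0 is given by ∂[p,q] = [q] − [p].
As a 12×23 matrix over Z this has rank 10, with invariant factors (1,1,1,1,1,1,1,1,1,1).

∂_2: C_2 → C_1 sends each 2-simplex [p,q,r] to [q,r] − [p,r] + [p,q]. For instance
  ∂JLQ = LQ − JQ + JL,
  ∂FMP = MP − FP + FM.
As a 23×12 matrix over Z this has rank 12, with invariant factors (1,1,1,1,1,1,1,1,1,1,1,2).

Computing H_k = (kernel of ∂_k) / (image of ∂_{k+1}):

  H_2: rank ker ∂_2 − rank ∂_3 = (12 − 12) − 0 = 0, and there is no ∂_3, so H_2 ≅ 0.

(K is a triangulation of the disjoint union of the circle S^1 and the real projective plane RP^2.)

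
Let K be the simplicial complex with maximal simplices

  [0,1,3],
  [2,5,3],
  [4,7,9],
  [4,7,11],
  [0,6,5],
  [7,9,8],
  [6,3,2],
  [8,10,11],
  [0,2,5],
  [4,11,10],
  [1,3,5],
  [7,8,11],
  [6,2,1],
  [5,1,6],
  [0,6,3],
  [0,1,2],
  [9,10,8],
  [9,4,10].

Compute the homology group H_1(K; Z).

We work with the vertex ordering 0 < 1 < 2 < 3 < 4 < 5 < 6 < 7 < 8 < 9 < 10 < 11. The simplices of K, each written with vertices in increasing order, are:

  0-simplices (12): [0], [1], [2], [3], [4], [5], [6], [7], [8], [9], [10], [11]
  1-simplices (27): (27 of them)
  2-simplices (18): (18 of them)

Hence C_0 ≅ Z^12, C_1 ≅ Z^27, C_2 ≅ Z^18.

Boundary ∂_1: C_1 → C_0 maps an edge to its endpoints' difference, ∂[p,q] = q − p. For instance
  ∂[9,10] = [10] − [9].
The 12×27 boundary matrix has rank 10 and Smith normal form diag(1,1,1,1,1,1,1,1,1,1).

∂_2: C_2 → C_1 acts by ∂[p,q,r] = [q,r] − [p,r] + [p,q]. For instance
  ∂[0,3,6] = [3,6] − [0,6] + [0,3],
  ∂[4,10,11] = [10,11] − [4,11] + [4,10].
The resulting 27×18 matrix has rank 17, and its Smith normal form has invariant factors (1,1,1,1,1,1,1,1,1,1,1,1,1,1,1,1,2).

Reading off H_k = ker ∂_k / im ∂_{k+1}:

  H_1: rank ker ∂_1 − rank ∂_2 = (27 − 10) − 17 = 0, and ∂_2 has invariant factor 2 > 1, so H_1 ≅ Z/2Z.

(K is a triangulation of the disjoint union of the 2-sphere S^2 and the real projective plane RP^2.)

H_1 = Z/2Z.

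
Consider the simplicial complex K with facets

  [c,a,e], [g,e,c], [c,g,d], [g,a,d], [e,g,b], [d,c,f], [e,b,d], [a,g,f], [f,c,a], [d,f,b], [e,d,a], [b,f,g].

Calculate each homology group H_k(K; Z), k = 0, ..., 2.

We work with the vertex ordering a < b < c < d < e < f < g. The simplices of K, each written with vertices in increasing order, are:

  0-simplices (7): a, b, c, d, e, f, g
  1-simplices (18): ac, ad, ae, af, ag, bd, be, bf, bg, cd, ce, cf, cg, de, df, dg, eg, fg
  2-simplices (12): ace, acf, ade, adg, afg, bde, bdf, beg, bfg, cdf, cdg, ceg

giving chain groups C_0 ≅ Z^7, C_1 ≅ Z^18, C_2 ≅ Z^12.

Boundary ∂_1: C_1 → C_0 sends each edge [p,q] (with p < q) to q − p. For instance
  ∂df = f − d.
The resulting 7×18 matrix has rank 6, and its Smith normal form has invariant factors (1,1,1,1,1,1).

∂_2: C_2 → C_1 maps a triangle to the signed sum of its edges. For instance
  ∂afg = fg − ag + af,
  ∂bde = de − be + bd.
As a 18×12 matrix over Z this has rank 12, with invariant factors (1,1,1,1,1,1,1,1,1,1,1,2).

From H_k ≅ ker(∂_k) / im(∂_{k+1}) we obtain:

  H_0: rank C_0 − rank ∂_1 = 7 − 6 = 1, and the invariant factors of ∂_1 are all 1, so H_0 ≅ Z.
  H_1: rank ker ∂_1 − rank ∂_2 = (18 − 6) − 12 = 0, and ∂_2 has invariant factor 2 > 1, so H_1 ≅ Z/2.
  H_2: rank ker ∂_2 − rank ∂_3 = (12 − 12) − 0 = 0, and there is no ∂_3, so H_2 ≅ 0.

As a check, the Euler characteristic is 7 − 18 + 12 = 1, which agrees with 1 − 0 + 0 = 1.

H_0 = Z,  H_1 = Z/2,  H_2 = 0.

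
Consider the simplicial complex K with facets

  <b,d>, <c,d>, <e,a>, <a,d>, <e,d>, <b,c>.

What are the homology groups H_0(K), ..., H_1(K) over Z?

H_0 ≅ Z,  H_1 ≅ Z^2.

We work with the vertex ordering a < b < c < d < e. The simplices of K, each written with vertices in increasing order, are:

  0-simplices (5): a, b, c, d, e
  1-simplices (6): ad, ae, bc, bd, cd, de

giving chain groups C_0 ≅ Z^5, C_1 ≅ Z^6.

The boundary map ∂_1: C_1 → C_0 is given by ∂[p,q] = [q] − [p]. For instance
  ∂ad = d − a.
As a 5×6 matrix over Z this has rank 4, with invariant factors (1,1,1,1).

Now H_k = ker ∂_k / im ∂_{k+1}, so:

  H_0: rank C_0 − rank ∂_1 = 5 − 4 = 1, and the invariant factors of ∂_1 are all 1, so H_0 ≅ Z.
  H_1: rank ker ∂_1 − rank ∂_2 = (6 − 4) − 0 = 2, and there is no ∂_2, so H_1 ≅ Z^2.

As a check, the Euler characteristic is 5 − 6 = -1, which agrees with 1 − 2 = -1.
(K is a triangulation of a wedge of 2 circles.)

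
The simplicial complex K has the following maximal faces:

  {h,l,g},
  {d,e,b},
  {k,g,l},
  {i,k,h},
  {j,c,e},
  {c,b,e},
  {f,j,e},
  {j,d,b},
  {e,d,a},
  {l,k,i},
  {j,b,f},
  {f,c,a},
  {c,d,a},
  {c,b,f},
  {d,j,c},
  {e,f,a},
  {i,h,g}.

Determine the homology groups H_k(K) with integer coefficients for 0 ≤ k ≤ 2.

Order the vertices as a < b < c < d < e < f < g < h < i < j < k < l. Listing each simplex with vertices in this order, K has dimension 2 with simplices:

  0-simplices (12): a, b, c, d, e, f, g, h, i, j, k, l
  1-simplices (28): ac, ad, ae, af, bc, bd, be, bf, bj, cd, ce, cf, cj, de, dj, ef, ej, fj, gh, gi, gk, gl, hi, hk, hl, ik, il, kl
  2-simplices (17): acd, acf, ade, aef, bce, bcf, bde, bdj, bfj, cdj, cej, efj, ghi, ghl, gkl, hik, ikl

Hence C_0 ≅ Z^12, C_1 ≅ Z^28, C_2 ≅ Z^17.

The boundary map ∂_1: C_1 → C_0 is given by ∂[p,q] = [q] − [p]. For instance
  ∂ad = d − a.
The 12×28 boundary matrix has rank 10 and Smith normal form diag(1,1,1,1,1,1,1,1,1,1).

The boundary map ∂_2: C_2 → C_1 acts by ∂[p,q,r] = [q,r] − [p,r] + [p,q]. For instance
  ∂cdj = dj − cj + cd,
  ∂acd = cd − ad + ac.
The resulting 28×17 matrix has rank 17, and its Smith normal form has invariant factors (1,1,1,1,1,1,1,1,1,1,1,1,1,1,1,1,2).

Reading off H_k = ker ∂_k / im ∂_{k+1}:

  H_0: rank C_0 − rank ∂_1 = 12 − 10 = 2, and the invariant factors of ∂_1 are all 1, so H_0 = Z^2.
  H_1: rank ker ∂_1 − rank ∂_2 = (28 − 10) − 17 = 1, and ∂_2 has invariant factor 2 > 1, so H_1 = Z ⊕ Z/2.
  H_2: rank ker ∂_2 − rank ∂_3 = (17 − 17) − 0 = 0, and there is no ∂_3, so H_2 = 0.

H_0 = Z^2,  H_1 = Z ⊕ Z/2,  H_2 = 0.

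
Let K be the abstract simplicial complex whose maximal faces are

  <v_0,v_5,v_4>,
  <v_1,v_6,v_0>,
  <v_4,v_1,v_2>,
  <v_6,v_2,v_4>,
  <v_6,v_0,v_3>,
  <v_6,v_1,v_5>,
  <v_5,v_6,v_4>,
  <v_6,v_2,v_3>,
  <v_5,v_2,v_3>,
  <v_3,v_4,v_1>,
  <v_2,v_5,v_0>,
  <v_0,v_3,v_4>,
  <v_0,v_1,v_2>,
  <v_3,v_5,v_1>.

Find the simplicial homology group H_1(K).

K has 7 vertices, 21 edges, 14 triangles.
rank ∂_1 = 6, rank ∂_2 = 13 ⇒ b_1 = 21 − 6 − 13 = 2; all invariant factors of ∂_2 are 1 so no torsion. So H_1 ≅ Z^2.

H_1 = Z^2.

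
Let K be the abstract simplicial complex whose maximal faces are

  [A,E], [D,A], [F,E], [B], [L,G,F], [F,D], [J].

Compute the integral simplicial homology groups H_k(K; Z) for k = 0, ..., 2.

Take the total order A < B < D < E < F < G < J < L on the vertex set. Then K (dimension 2) consists of the simplices:

  0-simplices (8): A, B, D, E, F, G, J, L
  1-simplices (7): AD, AE, DF, EF, FG, FL, GL
  2-simplices (1): FGL

giving chain groups C_0 ≅ Z^8, C_1 ≅ Z^7, C_2 ≅ Z^1.

∂_1: C_1 → C_0 maps an edge to its endpoints' difference, ∂[p,q] = q − p.
This gives a 8×7 integer matrix of rank 5; reducing to Smith normal form yields diagonal entries (1,1,1,1,1).

Boundary ∂_2: C_2 → C_1 acts by ∂[p,q,r] = [q,r] − [p,r] + [p,q]. For instance
  ∂FGL = GL − FL + FG.
The 7×1 boundary matrix has rank 1 and Smith normal form diag(1).

Computing H_k = (kernel of ∂_k) / (image of ∂_{k+1}):

  H_0: rank C_0 − rank ∂_1 = 8 − 5 = 3, and the invariant factors of ∂_1 are all 1, so H_0 ≅ Z^3.
  H_1: rank ker ∂_1 − rank ∂_2 = (7 − 5) − 1 = 1, and the invariant factors of ∂_2 are all 1, so H_1 ≅ Z.
  H_2: rank ker ∂_2 − rank ∂_3 = (1 − 1) − 0 = 0, and there is no ∂_3, so H_2 ≅ 0.

As a check, the Euler characteristic is 8 − 7 + 1 = 2, which agrees with 3 − 1 + 0 = 2.

H_0 = Z^3,  H_1 = Z,  H_2 = 0.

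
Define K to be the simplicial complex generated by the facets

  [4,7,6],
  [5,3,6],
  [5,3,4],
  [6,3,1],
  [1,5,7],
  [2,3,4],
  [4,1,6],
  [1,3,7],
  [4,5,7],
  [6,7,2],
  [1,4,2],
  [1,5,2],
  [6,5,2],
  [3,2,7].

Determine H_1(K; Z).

H_1 ≅ Z^2.

K has 7 vertices, 21 edges, 14 triangles.
rank ∂_1 = 6, rank ∂_2 = 13 ⇒ b_1 = 21 − 6 − 13 = 2; all invariant factors of ∂_2 are 1 so no torsion. So H_1 ≅ Z^2.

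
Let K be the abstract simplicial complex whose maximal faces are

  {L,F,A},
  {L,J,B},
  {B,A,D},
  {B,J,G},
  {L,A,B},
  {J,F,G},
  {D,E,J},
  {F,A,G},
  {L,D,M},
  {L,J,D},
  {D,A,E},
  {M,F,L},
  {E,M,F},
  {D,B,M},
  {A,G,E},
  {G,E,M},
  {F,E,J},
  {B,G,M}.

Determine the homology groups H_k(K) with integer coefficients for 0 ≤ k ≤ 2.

H_0 = Z,  H_1 = Z ⊕ Z/2,  H_2 = 0.

We work with the vertex ordering A < B < D < E < F < G < J < L < M. The simplices of K, each written with vertices in increasing order, are:

  0-simplices (9): A, B, D, E, F, G, J, L, M
  1-simplices (27): AB, AD, AE, AF, AG, AL, BD, BG, BJ, BL, BM, DE, DJ, DL, DM, EF, EG, EJ, EM, FG, FJ, FL, FM, GJ, GM, JL, LM
  2-simplices (18): ABD, ABL, ADE, AEG, AFG, AFL, BDM, BGJ, BGM, BJL, DEJ, DJL, DLM, EFJ, EFM, EGM, FGJ, FLM

Hence C_0 ≅ Z^9, C_1 ≅ Z^27, C_2 ≅ Z^18.

Boundary ∂_1: C_1 → C_0 maps an edge to its endpoints' difference, ∂[p,q] = q − p.
The 9×27 boundary matrix has rank 8 and Smith normal form diag(1,1,1,1,1,1,1,1).

Boundary ∂_2: C_2 → C_1 acts by ∂[p,q,r] = [q,r] − [p,r] + [p,q]. For instance
  ∂BGM = GM − BM + BG,
  ∂ABL = BL − AL + AB.
The 27×18 boundary matrix has rank 18 and Smith normal form diag(1,1,1,1,1,1,1,1,1,1,1,1,1,1,1,1,1,2).

From H_k ≅ ker(∂_k) / im(∂_{k+1}) we obtain:

  H_0: rank C_0 − rank ∂_1 = 9 − 8 = 1, and the invariant factors of ∂_1 are all 1, so H_0 = Z.
  H_1: rank ker ∂_1 − rank ∂_2 = (27 − 8) − 18 = 1, and ∂_2 has invariant factor 2 > 1, so H_1 = Z ⊕ Z/2.
  H_2: rank ker ∂_2 − rank ∂_3 = (18 − 18) − 0 = 0, and there is no ∂_3, so H_2 = 0.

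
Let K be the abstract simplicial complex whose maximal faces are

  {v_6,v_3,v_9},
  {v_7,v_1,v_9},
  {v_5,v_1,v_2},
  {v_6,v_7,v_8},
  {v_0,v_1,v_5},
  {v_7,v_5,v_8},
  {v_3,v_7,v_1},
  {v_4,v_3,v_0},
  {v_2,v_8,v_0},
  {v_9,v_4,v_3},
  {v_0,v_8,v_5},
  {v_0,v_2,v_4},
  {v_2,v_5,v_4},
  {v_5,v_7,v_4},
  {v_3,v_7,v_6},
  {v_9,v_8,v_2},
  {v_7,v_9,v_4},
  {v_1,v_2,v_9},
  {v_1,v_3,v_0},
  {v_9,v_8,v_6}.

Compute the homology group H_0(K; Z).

We work with the vertex ordering v_0 < v_1 < v_2 < v_3 < v_4 < v_5 < v_6 < v_7 < v_8 < v_9. The simplices of K, each written with vertices in increasing order, are:

  0-simplices (10): [v_0], [v_1], [v_2], [v_3], [v_4], [v_5], [v_6], [v_7], [v_8], [v_9]
  1-simplices (30): (30 of them)
  2-simplices (20): (20 of them)

giving chain groups C_0 ≅ Z^10, C_1 ≅ Z^30, C_2 ≅ Z^20.

The boundary map ∂_1: C_1 → C_0 maps an edge to its endpoints' difference, ∂[p,q] = q − p. For instance
  ∂[v_0,v_8] = [v_8] − [v_0].
This gives a 10×30 integer matrix of rank 9; reducing to Smith normal form yields diagonal entries (1,1,1,1,1,1,1,1,1).

Boundary ∂_2: C_2 → C_1 acts by ∂[p,q,r] = [q,r] − [p,r] + [p,q]. For instance
  ∂[v_2,v_4,v_5] = [v_4,v_5] − [v_2,v_5] + [v_2,v_4],
  ∂[v_1,v_2,v_9] = [v_2,v_9] − [v_1,v_9] + [v_1,v_2].
As a 30×20 matrix over Z this has rank 20, with invariant factors (1,1,1,1,1,1,1,1,1,1,1,1,1,1,1,1,1,1,1,2).

Computing H_k = (kernel of ∂_k) / (image of ∂_{k+1}):

  H_0: rank C_0 − rank ∂_1 = 10 − 9 = 1, and the invariant factors of ∂_1 are all 1, so H_0 = Z.

H_0 ≅ Z.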